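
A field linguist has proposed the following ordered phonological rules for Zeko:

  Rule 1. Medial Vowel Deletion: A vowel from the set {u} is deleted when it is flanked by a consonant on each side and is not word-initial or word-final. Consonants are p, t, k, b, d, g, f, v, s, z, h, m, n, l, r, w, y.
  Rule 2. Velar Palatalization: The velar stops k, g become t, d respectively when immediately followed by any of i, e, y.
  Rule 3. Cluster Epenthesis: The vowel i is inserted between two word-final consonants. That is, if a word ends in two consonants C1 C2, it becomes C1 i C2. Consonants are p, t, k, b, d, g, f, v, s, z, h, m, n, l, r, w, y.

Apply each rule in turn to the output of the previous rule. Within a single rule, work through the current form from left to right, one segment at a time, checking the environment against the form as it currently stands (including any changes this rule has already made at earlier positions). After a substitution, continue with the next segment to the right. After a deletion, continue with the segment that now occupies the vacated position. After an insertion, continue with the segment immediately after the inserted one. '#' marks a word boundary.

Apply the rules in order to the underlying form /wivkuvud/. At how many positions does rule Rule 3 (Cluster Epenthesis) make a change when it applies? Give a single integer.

Rule 1 Medial Vowel Deletion: [wivkuvud] → [wivkvd]
Rule 2 Velar Palatalization: no change — [wivkvd]
Rule 3 Cluster Epenthesis: [wivkvd] → [wivkvid]
Rule Rule 3 changed 1 position(s).

1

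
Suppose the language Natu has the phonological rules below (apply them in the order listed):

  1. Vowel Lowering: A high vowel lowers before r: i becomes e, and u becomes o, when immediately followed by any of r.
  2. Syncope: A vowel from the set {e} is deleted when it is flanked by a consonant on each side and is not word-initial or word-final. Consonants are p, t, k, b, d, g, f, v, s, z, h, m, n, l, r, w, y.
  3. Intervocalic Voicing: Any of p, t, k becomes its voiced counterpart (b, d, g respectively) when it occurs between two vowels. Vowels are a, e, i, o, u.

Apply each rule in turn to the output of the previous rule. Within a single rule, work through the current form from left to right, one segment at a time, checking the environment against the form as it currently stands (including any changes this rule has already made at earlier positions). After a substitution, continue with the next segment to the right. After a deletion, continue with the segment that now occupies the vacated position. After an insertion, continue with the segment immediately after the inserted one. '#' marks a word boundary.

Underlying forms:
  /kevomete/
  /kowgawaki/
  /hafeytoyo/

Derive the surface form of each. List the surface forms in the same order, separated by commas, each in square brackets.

[kvomte], [kowgawagi], [hafytoyo]

/kevomete/:
  1 Vowel Lowering: no change — [kevomete]
  2 Syncope: [kevomete] → [kvomte]
  3 Intervocalic Voicing: no change — [kvomte]
/kowgawaki/:
  1 Vowel Lowering: no change — [kowgawaki]
  2 Syncope: no change — [kowgawaki]
  3 Intervocalic Voicing: [kowgawaki] → [kowgawagi]
/hafeytoyo/:
  1 Vowel Lowering: no change — [hafeytoyo]
  2 Syncope: [hafeytoyo] → [hafytoyo]
  3 Intervocalic Voicing: no change — [hafytoyo]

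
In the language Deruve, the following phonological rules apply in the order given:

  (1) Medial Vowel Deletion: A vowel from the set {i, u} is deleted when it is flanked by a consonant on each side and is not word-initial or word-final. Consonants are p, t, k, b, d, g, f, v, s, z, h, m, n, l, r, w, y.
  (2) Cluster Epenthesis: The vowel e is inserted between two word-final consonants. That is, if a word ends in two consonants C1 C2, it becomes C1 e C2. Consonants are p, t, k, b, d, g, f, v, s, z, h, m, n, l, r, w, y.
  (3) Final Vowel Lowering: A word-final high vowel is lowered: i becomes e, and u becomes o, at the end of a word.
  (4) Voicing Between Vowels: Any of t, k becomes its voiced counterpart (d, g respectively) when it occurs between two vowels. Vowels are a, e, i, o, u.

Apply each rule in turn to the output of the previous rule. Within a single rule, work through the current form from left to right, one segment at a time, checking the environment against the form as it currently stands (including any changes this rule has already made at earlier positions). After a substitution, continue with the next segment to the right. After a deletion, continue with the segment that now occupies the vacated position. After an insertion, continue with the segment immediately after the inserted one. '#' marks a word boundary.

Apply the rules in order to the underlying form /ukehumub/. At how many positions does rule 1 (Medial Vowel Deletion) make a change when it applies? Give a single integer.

(1) Medial Vowel Deletion: [ukehumub] → [ukehmb]
(2) Cluster Epenthesis: [ukehmb] → [ukehmeb]
(3) Final Vowel Lowering: no change — [ukehmeb]
(4) Voicing Between Vowels: [ukehmeb] → [ugehmeb]
Rule 1 changed 2 position(s).

2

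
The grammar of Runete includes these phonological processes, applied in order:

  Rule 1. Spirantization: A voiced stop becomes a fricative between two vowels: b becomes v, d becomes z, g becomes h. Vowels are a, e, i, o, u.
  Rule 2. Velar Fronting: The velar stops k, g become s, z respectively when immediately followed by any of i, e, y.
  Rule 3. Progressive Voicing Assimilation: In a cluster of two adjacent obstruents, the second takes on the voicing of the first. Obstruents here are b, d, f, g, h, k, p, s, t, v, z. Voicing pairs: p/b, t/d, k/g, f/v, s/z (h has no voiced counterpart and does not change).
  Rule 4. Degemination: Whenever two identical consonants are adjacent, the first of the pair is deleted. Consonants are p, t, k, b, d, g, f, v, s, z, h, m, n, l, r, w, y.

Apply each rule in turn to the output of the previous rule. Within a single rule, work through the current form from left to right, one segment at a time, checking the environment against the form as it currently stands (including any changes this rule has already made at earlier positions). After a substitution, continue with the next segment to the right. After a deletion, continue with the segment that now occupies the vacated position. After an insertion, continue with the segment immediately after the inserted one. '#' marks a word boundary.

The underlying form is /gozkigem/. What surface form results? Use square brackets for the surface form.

Rule 1 Spirantization: [gozkigem] → [gozkihem]
Rule 2 Velar Fronting: [gozkihem] → [gozsihem]
Rule 3 Progressive Voicing Assimilation: [gozsihem] → [gozzihem]
Rule 4 Degemination: [gozzihem] → [gozihem]

[gozihem]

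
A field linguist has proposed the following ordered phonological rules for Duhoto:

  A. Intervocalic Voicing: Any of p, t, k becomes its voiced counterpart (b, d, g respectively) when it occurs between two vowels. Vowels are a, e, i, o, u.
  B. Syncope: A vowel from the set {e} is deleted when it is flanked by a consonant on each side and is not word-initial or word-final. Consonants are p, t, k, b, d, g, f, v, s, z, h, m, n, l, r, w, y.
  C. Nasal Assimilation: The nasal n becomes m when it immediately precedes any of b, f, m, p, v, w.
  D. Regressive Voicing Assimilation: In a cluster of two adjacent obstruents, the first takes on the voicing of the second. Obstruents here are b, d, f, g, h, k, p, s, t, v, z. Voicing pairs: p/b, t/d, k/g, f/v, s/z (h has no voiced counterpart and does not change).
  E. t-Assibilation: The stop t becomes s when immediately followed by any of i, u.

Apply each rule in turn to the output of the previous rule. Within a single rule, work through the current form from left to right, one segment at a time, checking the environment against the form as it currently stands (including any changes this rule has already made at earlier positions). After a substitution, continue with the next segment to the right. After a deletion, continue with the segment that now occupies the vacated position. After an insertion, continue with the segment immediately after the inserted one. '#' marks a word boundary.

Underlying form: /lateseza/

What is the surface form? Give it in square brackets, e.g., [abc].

A Intervocalic Voicing: [lateseza] → [ladeseza]
B Syncope: [ladeseza] → [ladsza]
C Nasal Assimilation: no change — [ladsza]
D Regressive Voicing Assimilation: [ladsza] → [latzza]
E t-Assibilation: no change — [latzza]

[latzza]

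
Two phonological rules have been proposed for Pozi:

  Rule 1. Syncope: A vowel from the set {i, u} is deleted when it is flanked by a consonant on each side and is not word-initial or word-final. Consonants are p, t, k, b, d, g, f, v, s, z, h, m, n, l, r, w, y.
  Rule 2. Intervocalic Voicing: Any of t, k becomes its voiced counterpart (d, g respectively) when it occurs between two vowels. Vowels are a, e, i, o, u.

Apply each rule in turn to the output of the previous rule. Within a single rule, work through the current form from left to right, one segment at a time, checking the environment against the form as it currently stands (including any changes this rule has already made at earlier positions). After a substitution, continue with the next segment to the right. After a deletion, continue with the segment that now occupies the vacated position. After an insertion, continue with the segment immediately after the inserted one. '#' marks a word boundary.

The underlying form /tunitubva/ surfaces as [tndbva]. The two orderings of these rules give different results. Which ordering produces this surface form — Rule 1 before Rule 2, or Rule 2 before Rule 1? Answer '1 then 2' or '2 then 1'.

Order 1 then 2:
  1 Syncope: [tunitubva] → [tntbva]
  2 Intervocalic Voicing: no change — [tntbva]
  result: [tntbva]
Order 2 then 1:
  2 Intervocalic Voicing: [tunitubva] → [tunidubva]
  1 Syncope: [tunidubva] → [tndbva]
  result: [tndbva]

2 then 1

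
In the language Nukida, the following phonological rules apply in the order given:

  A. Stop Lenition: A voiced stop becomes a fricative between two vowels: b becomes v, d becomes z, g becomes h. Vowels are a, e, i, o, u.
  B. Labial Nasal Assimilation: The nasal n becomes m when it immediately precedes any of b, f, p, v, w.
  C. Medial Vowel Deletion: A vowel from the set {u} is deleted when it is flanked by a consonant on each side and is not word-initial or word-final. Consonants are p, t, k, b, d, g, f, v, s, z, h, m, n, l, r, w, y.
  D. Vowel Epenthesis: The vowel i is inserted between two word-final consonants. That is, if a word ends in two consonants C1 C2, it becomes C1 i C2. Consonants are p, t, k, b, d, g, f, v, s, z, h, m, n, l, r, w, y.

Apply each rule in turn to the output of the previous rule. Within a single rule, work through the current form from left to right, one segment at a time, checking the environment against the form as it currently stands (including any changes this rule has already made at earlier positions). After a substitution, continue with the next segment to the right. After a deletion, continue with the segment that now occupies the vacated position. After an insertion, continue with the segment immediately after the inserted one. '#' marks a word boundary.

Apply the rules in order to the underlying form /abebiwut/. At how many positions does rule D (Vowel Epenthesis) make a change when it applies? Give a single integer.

A Stop Lenition: [abebiwut] → [aveviwut]
B Labial Nasal Assimilation: no change — [aveviwut]
C Medial Vowel Deletion: [aveviwut] → [aveviwt]
D Vowel Epenthesis: [aveviwt] → [aveviwit]
Rule D changed 1 position(s).

1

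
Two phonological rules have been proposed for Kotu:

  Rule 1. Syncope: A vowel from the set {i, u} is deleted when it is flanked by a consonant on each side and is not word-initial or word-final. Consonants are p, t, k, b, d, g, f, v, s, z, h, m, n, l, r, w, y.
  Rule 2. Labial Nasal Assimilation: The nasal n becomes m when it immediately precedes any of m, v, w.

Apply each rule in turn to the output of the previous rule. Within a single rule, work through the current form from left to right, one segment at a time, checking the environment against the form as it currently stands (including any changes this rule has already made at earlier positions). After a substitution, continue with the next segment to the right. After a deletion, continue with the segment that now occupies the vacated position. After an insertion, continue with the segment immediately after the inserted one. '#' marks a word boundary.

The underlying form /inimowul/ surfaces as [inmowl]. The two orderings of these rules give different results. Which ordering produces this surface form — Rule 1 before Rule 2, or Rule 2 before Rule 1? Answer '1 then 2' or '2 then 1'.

2 then 1

Order 1 then 2:
  1 Syncope: [inimowul] → [inmowl]
  2 Labial Nasal Assimilation: [inmowl] → [immowl]
  result: [immowl]
Order 2 then 1:
  2 Labial Nasal Assimilation: no change — [inimowul]
  1 Syncope: [inimowul] → [inmowl]
  result: [inmowl]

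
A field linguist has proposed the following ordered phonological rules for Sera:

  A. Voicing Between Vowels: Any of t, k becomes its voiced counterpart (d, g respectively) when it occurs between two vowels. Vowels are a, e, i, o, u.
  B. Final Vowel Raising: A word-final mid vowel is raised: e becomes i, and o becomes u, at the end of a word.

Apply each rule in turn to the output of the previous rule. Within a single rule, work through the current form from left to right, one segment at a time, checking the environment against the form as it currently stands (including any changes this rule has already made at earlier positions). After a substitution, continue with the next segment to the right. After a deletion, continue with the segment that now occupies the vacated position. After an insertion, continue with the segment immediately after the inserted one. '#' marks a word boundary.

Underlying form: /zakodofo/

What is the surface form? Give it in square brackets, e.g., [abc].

A Voicing Between Vowels: [zakodofo] → [zagodofo]
B Final Vowel Raising: [zagodofo] → [zagodofu]

[zagodofu]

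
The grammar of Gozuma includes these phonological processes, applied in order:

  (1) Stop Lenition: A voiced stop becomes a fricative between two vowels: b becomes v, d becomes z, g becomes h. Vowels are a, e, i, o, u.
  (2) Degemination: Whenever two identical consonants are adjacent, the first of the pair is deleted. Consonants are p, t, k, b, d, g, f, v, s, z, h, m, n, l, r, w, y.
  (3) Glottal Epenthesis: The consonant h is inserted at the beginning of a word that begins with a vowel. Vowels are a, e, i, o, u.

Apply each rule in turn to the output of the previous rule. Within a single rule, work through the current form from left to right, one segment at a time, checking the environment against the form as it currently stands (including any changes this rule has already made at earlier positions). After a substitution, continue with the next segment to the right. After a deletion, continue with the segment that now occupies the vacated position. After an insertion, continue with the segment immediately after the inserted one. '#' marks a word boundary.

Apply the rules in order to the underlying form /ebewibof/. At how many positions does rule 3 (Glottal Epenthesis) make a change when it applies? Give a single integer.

(1) Stop Lenition: [ebewibof] → [evewivof]
(2) Degemination: no change — [evewivof]
(3) Glottal Epenthesis: [evewivof] → [hevewivof]
Rule 3 changed 1 position(s).

1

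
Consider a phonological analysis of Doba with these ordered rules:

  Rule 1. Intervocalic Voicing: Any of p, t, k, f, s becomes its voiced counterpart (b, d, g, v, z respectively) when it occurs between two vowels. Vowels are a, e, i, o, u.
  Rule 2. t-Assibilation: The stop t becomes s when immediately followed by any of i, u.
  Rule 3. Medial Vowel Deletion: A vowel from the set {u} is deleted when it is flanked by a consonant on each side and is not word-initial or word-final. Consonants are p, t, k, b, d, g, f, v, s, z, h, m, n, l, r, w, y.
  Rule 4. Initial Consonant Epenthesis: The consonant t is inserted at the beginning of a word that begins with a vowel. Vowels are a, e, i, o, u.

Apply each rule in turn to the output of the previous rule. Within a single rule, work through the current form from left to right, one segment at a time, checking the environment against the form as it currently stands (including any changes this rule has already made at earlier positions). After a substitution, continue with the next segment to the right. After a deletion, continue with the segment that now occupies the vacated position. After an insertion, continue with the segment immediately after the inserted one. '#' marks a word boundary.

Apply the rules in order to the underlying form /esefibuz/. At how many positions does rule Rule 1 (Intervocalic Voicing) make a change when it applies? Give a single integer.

2

Rule 1 Intervocalic Voicing: [esefibuz] → [ezevibuz]
Rule 2 t-Assibilation: no change — [ezevibuz]
Rule 3 Medial Vowel Deletion: [ezevibuz] → [ezevibz]
Rule 4 Initial Consonant Epenthesis: [ezevibz] → [tezevibz]
Rule Rule 1 changed 2 position(s).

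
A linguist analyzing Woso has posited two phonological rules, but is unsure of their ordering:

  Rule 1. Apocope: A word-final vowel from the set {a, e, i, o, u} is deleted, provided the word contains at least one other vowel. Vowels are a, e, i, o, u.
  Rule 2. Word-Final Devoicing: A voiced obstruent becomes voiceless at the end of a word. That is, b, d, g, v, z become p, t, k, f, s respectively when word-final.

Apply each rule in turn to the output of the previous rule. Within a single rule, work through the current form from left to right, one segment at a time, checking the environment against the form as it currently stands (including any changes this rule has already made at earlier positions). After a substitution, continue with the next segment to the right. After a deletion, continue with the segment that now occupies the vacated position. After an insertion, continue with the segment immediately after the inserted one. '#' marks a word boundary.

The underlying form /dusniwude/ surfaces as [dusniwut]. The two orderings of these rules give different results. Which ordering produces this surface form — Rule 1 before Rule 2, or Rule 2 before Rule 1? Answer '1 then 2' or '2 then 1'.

Order 1 then 2:
  1 Apocope: [dusniwude] → [dusniwud]
  2 Word-Final Devoicing: [dusniwud] → [dusniwut]
  result: [dusniwut]
Order 2 then 1:
  2 Word-Final Devoicing: no change — [dusniwude]
  1 Apocope: [dusniwude] → [dusniwud]
  result: [dusniwud]

1 then 2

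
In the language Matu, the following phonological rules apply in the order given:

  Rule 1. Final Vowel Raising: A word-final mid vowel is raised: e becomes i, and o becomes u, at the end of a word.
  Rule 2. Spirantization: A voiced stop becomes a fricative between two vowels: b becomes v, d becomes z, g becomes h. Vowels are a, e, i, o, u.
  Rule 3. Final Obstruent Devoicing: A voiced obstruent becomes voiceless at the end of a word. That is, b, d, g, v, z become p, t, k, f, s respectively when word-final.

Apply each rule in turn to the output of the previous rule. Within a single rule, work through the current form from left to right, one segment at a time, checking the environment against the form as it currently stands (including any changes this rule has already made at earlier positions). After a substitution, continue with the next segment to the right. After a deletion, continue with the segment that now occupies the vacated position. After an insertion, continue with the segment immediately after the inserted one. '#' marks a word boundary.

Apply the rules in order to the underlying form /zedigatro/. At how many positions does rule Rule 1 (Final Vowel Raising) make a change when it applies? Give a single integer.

Rule 1 Final Vowel Raising: [zedigatro] → [zedigatru]
Rule 2 Spirantization: [zedigatru] → [zezihatru]
Rule 3 Final Obstruent Devoicing: no change — [zezihatru]
Rule Rule 1 changed 1 position(s).

1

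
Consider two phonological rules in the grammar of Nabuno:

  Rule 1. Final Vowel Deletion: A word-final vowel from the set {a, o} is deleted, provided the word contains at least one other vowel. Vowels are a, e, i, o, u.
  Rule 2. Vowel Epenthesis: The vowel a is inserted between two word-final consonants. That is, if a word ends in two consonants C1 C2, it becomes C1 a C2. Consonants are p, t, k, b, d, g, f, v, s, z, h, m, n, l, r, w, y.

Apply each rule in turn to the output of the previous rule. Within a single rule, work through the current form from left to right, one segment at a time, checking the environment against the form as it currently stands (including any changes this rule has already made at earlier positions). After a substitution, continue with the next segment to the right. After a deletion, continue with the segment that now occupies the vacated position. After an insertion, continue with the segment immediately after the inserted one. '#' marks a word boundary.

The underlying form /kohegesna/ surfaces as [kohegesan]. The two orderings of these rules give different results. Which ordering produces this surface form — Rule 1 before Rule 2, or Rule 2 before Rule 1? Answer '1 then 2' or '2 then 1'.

1 then 2

Order 1 then 2:
  1 Final Vowel Deletion: [kohegesna] → [kohegesn]
  2 Vowel Epenthesis: [kohegesn] → [kohegesan]
  result: [kohegesan]
Order 2 then 1:
  2 Vowel Epenthesis: no change — [kohegesna]
  1 Final Vowel Deletion: [kohegesna] → [kohegesn]
  result: [kohegesn]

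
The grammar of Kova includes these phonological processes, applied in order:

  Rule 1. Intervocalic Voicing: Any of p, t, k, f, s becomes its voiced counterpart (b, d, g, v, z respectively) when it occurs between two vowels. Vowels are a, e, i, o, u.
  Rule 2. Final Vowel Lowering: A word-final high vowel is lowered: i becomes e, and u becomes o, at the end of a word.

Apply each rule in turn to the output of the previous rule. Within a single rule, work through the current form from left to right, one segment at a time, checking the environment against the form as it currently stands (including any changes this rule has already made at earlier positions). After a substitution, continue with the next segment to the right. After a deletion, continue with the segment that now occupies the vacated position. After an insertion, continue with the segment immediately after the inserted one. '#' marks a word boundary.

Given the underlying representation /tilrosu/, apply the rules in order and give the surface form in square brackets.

Rule 1 Intervocalic Voicing: [tilrosu] → [tilrozu]
Rule 2 Final Vowel Lowering: [tilrozu] → [tilrozo]

[tilrozo]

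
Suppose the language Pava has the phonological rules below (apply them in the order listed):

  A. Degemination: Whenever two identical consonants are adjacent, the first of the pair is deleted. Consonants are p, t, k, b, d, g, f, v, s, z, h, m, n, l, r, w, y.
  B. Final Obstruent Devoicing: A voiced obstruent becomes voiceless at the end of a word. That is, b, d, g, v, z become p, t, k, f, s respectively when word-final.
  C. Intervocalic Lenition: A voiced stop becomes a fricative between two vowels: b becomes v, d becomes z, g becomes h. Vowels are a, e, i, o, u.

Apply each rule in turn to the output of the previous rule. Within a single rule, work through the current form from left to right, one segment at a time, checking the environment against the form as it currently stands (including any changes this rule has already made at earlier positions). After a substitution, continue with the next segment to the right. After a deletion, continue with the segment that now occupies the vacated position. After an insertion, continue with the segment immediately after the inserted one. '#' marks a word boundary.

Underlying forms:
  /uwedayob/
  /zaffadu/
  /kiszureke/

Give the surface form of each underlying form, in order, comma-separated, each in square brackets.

[uwezayop], [zafazu], [kiszureke]

/uwedayob/:
  A Degemination: no change — [uwedayob]
  B Final Obstruent Devoicing: [uwedayob] → [uwedayop]
  C Intervocalic Lenition: [uwedayop] → [uwezayop]
/zaffadu/:
  A Degemination: [zaffadu] → [zafadu]
  B Final Obstruent Devoicing: no change — [zafadu]
  C Intervocalic Lenition: [zafadu] → [zafazu]
/kiszureke/:
  A Degemination: no change — [kiszureke]
  B Final Obstruent Devoicing: no change — [kiszureke]
  C Intervocalic Lenition: no change — [kiszureke]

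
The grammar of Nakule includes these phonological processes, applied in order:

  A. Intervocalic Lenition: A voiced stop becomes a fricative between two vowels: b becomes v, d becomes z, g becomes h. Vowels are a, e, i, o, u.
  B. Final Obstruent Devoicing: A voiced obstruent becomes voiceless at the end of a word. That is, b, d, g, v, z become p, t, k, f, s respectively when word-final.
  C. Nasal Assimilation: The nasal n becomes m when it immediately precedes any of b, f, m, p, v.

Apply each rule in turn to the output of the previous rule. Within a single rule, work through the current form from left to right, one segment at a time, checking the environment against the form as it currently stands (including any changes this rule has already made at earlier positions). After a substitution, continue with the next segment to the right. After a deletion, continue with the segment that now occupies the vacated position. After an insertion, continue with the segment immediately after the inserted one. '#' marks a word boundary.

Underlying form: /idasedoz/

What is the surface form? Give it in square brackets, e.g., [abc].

A Intervocalic Lenition: [idasedoz] → [izasezoz]
B Final Obstruent Devoicing: [izasezoz] → [izasezos]
C Nasal Assimilation: no change — [izasezos]

[izasezos]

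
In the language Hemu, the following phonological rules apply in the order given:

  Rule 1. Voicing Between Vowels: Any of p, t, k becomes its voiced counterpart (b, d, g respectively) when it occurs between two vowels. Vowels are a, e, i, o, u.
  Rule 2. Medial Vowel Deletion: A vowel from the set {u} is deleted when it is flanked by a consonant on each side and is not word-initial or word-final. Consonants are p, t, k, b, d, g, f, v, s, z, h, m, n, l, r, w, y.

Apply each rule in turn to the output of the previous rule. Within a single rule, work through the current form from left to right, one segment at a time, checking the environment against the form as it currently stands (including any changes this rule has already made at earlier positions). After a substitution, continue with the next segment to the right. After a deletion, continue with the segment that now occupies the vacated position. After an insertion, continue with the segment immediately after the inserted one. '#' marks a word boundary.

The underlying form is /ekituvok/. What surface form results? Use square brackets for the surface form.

Rule 1 Voicing Between Vowels: [ekituvok] → [egiduvok]
Rule 2 Medial Vowel Deletion: [egiduvok] → [egidvok]

[egidvok]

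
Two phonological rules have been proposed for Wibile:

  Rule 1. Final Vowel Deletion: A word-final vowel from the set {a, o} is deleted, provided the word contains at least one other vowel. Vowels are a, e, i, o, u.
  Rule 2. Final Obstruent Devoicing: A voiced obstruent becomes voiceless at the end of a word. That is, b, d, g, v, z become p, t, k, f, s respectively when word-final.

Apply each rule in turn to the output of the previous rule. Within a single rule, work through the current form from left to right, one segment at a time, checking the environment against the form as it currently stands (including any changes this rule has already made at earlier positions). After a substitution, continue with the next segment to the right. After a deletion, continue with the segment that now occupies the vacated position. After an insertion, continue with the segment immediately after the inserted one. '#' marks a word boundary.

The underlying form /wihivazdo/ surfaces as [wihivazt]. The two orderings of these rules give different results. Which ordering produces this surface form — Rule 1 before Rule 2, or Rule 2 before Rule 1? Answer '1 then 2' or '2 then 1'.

Order 1 then 2:
  1 Final Vowel Deletion: [wihivazdo] → [wihivazd]
  2 Final Obstruent Devoicing: [wihivazd] → [wihivazt]
  result: [wihivazt]
Order 2 then 1:
  2 Final Obstruent Devoicing: no change — [wihivazdo]
  1 Final Vowel Deletion: [wihivazdo] → [wihivazd]
  result: [wihivazd]

1 then 2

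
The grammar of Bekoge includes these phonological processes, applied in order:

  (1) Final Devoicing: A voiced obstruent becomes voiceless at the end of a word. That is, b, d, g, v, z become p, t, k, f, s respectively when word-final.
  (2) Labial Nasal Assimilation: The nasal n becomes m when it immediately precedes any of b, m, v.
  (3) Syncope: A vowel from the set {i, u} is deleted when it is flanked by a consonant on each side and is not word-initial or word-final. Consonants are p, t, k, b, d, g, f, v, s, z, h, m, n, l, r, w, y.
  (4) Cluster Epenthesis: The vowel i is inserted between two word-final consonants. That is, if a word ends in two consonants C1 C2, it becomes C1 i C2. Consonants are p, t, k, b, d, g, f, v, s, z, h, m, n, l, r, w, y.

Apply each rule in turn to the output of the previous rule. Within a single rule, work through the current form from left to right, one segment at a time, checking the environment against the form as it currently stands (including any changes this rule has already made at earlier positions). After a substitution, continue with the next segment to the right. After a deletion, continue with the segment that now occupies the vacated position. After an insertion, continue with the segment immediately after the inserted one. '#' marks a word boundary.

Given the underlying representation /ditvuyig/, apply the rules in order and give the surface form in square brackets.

(1) Final Devoicing: [ditvuyig] → [ditvuyik]
(2) Labial Nasal Assimilation: no change — [ditvuyik]
(3) Syncope: [ditvuyik] → [dtvyk]
(4) Cluster Epenthesis: [dtvyk] → [dtvyik]

[dtvyik]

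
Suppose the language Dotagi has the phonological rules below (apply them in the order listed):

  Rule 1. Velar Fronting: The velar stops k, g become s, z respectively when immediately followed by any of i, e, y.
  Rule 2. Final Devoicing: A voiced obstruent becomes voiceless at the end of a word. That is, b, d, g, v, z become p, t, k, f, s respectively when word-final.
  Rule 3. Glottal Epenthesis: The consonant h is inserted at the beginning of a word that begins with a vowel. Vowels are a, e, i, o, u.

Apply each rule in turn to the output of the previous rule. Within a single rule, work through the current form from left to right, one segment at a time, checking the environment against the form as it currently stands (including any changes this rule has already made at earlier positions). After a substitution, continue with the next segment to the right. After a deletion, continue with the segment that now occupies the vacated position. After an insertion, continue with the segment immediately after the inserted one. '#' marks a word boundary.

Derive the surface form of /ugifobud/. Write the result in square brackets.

[huzifobut]

Rule 1 Velar Fronting: [ugifobud] → [uzifobud]
Rule 2 Final Devoicing: [uzifobud] → [uzifobut]
Rule 3 Glottal Epenthesis: [uzifobut] → [huzifobut]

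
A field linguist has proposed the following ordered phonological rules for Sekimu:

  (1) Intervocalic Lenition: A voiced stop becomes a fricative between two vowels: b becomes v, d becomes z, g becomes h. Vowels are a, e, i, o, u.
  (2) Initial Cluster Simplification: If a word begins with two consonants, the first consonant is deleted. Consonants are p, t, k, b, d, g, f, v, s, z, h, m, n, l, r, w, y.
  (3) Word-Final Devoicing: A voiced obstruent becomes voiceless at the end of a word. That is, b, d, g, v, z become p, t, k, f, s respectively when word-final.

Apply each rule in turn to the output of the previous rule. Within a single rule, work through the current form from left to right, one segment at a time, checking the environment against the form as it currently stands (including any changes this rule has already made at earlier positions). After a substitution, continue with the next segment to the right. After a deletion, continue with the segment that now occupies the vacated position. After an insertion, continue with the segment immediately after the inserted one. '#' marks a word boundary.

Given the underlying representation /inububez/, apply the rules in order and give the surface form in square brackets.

(1) Intervocalic Lenition: [inububez] → [inuvuvez]
(2) Initial Cluster Simplification: no change — [inuvuvez]
(3) Word-Final Devoicing: [inuvuvez] → [inuvuves]

[inuvuves]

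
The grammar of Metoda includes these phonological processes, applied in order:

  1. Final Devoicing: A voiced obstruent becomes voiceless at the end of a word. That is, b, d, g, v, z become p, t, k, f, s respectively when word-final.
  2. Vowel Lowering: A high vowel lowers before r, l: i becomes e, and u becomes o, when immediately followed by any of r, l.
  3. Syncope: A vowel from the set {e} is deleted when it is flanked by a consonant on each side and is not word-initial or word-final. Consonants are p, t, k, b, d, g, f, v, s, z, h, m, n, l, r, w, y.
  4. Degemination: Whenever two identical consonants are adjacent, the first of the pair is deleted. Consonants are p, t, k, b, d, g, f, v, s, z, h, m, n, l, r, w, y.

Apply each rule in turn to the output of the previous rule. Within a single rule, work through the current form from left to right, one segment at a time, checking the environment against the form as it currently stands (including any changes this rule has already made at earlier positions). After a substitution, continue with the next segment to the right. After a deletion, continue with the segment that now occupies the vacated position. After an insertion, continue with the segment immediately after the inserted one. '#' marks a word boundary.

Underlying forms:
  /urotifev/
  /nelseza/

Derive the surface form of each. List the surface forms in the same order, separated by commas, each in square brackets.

/urotifev/:
  1 Final Devoicing: [urotifev] → [urotifef]
  2 Vowel Lowering: [urotifef] → [orotifef]
  3 Syncope: [orotifef] → [orotiff]
  4 Degemination: [orotiff] → [orotif]
/nelseza/:
  1 Final Devoicing: no change — [nelseza]
  2 Vowel Lowering: no change — [nelseza]
  3 Syncope: [nelseza] → [nlsza]
  4 Degemination: no change — [nlsza]

[orotif], [nlsza]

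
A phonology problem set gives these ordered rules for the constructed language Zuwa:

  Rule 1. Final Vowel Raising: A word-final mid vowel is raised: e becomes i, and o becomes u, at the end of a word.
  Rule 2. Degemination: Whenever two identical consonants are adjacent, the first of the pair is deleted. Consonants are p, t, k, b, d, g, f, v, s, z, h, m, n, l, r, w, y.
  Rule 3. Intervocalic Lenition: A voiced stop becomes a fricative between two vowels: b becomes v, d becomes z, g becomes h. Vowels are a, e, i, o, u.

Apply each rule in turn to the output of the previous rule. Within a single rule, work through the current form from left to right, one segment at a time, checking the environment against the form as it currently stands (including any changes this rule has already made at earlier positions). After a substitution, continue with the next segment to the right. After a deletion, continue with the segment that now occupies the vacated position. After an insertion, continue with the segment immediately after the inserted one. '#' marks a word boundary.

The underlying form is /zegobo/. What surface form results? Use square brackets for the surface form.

[zehovu]

Rule 1 Final Vowel Raising: [zegobo] → [zegobu]
Rule 2 Degemination: no change — [zegobu]
Rule 3 Intervocalic Lenition: [zegobu] → [zehovu]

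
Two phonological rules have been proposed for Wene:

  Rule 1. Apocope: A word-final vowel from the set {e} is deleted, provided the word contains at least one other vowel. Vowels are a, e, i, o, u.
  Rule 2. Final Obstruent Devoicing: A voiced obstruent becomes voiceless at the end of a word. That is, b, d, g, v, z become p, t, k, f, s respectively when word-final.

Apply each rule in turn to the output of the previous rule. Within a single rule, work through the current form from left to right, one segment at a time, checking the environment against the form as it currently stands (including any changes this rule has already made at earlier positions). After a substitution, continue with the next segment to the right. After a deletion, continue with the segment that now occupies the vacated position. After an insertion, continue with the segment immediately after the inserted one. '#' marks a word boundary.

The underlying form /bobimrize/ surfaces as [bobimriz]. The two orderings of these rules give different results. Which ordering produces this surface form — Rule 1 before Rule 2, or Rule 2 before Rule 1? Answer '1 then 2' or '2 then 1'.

Order 1 then 2:
  1 Apocope: [bobimrize] → [bobimriz]
  2 Final Obstruent Devoicing: [bobimriz] → [bobimris]
  result: [bobimris]
Order 2 then 1:
  2 Final Obstruent Devoicing: no change — [bobimrize]
  1 Apocope: [bobimrize] → [bobimriz]
  result: [bobimriz]

2 then 1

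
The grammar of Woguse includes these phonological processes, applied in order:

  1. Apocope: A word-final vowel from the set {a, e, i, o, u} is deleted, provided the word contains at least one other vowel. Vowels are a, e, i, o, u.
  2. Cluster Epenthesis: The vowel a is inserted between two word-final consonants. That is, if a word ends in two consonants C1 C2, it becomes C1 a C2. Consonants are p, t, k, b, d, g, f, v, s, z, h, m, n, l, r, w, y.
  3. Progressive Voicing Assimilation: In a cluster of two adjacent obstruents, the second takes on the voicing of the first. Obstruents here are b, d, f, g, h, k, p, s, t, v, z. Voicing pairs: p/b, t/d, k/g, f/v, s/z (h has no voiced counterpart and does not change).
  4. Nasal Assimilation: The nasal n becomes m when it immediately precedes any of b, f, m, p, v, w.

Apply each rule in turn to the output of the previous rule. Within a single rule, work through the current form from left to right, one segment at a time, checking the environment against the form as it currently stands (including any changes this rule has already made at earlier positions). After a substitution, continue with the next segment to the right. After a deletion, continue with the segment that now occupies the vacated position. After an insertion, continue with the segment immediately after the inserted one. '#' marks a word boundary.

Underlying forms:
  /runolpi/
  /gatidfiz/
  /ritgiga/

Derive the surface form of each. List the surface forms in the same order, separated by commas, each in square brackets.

/runolpi/:
  1 Apocope: [runolpi] → [runolp]
  2 Cluster Epenthesis: [runolp] → [runolap]
  3 Progressive Voicing Assimilation: no change — [runolap]
  4 Nasal Assimilation: no change — [runolap]
/gatidfiz/:
  1 Apocope: no change — [gatidfiz]
  2 Cluster Epenthesis: no change — [gatidfiz]
  3 Progressive Voicing Assimilation: [gatidfiz] → [gatidviz]
  4 Nasal Assimilation: no change — [gatidviz]
/ritgiga/:
  1 Apocope: [ritgiga] → [ritgig]
  2 Cluster Epenthesis: no change — [ritgig]
  3 Progressive Voicing Assimilation: [ritgig] → [ritkig]
  4 Nasal Assimilation: no change — [ritkig]

[runolap], [gatidviz], [ritkig]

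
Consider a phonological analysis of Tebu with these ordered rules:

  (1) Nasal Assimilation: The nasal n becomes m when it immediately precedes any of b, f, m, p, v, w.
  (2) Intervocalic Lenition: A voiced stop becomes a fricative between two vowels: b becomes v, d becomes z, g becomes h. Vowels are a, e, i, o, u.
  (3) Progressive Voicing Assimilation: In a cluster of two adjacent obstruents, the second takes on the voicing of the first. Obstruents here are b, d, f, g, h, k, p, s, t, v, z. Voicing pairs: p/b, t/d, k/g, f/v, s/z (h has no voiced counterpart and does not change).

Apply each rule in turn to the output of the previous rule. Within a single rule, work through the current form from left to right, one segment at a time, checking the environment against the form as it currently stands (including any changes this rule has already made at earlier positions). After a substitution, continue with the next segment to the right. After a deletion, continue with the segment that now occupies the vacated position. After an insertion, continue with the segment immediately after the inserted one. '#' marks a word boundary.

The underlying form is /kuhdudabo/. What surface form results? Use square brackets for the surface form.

[kuhtuzavo]

(1) Nasal Assimilation: no change — [kuhdudabo]
(2) Intervocalic Lenition: [kuhdudabo] → [kuhduzavo]
(3) Progressive Voicing Assimilation: [kuhduzavo] → [kuhtuzavo]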